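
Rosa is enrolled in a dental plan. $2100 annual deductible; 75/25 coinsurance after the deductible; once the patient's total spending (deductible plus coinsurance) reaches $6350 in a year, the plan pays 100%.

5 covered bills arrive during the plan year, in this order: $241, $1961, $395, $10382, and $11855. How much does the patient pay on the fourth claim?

$2595.50

#1 ($241): fully absorbed by the deductible. Cost to patient: $241. OOP to date $241.
#2 ($1961): $1859 to deductible, leaving $102; 25% of $102 = $25.50. Cost to patient: $1884.50. OOP to date $2125.50.
#3 ($395): deductible already satisfied, so patient's share is 25% × $395 = $98.75. Patient owes $98.75 (running OOP $2224.25).
#4 ($10382): deductible already satisfied, so patient's share is 25% × $10382 = $2595.50. Cost to patient: $2595.50. OOP to date $4819.75.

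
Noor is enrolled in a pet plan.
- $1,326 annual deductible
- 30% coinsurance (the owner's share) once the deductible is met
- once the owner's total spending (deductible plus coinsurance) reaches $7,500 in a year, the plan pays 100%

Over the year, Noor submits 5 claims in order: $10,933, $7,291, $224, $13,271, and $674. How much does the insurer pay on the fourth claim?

$12,233.60

Claim 1 ($10,933): deductible takes $1,326, $9,607 remains; 30% of $9,607 = $2,882.10. Owner owes $4,208.10 (running OOP $4,208.10). Insurer: $10,933 − $4,208.10 = $6,724.90.
Claim 2 ($7,291): deductible already satisfied, so owner's share is 30% × $7,291 = $2,187.30. Cost to owner: $2,187.30. OOP to date $6,395.40. Insurer: $7,291 − $2,187.30 = $5,103.70.
Claim 3 ($224): deductible already satisfied, so owner's share is 30% × $224 = $67.20. Cost to owner: $67.20. OOP to date $6,462.60. Plan pays $224 − $67.20 = $156.80.
Claim 4 ($13,271): deductible already satisfied, so owner's share is 30% × $13,271 = $3,981.30. OOP would hit $10,443.90 > $7,500, so the cap limits the owner to $7,500 − $6,462.60 = $1,037.40. Plan pays $13,271 − $1,037.40 = $12,233.60.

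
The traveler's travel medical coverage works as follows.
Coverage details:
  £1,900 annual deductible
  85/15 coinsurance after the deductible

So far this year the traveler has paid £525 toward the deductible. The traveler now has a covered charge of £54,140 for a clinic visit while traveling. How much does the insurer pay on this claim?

£44,850.25

£525 of the £1,900 deductible is already met, leaving £1,375.
The remaining £52,765 (= £54,140 − £1,375) moves to coinsurance.
Coinsurance: £52,765 × 15% = £7,914.75.
That puts the traveler's cost at £1,375 + £7,914.75 = £9,289.75.
The insurer covers the remainder: £54,140 − £9,289.75 = £44,850.25.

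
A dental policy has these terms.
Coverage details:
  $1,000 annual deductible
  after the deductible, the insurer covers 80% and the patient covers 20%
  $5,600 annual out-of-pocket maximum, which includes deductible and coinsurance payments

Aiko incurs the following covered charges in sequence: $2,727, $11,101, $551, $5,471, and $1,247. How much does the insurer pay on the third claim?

$440.80

#1 ($2,727): deductible takes $1,000, $1,727 remains; patient's 20% is $345.40. Patient pays $1,345.40; OOP now $1,345.40. Insurer: $2,727 − $1,345.40 = $1,381.60.
#2 ($11,101): 20% coinsurance on $11,101 = $2,220.20. Patient owes $2,220.20 (running OOP $3,565.60). Plan pays $11,101 − $2,220.20 = $8,880.80.
#3 ($551): 20% coinsurance on $551 = $110.20. Patient pays $110.20; OOP now $3,675.80. Plan pays $551 − $110.20 = $440.80.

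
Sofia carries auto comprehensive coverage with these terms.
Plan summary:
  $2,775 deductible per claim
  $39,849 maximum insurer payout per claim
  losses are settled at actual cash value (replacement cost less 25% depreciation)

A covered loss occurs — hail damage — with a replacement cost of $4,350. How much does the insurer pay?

$487.50

Depreciate 25%: the covered value is $4,350 × 0.75 = $3,262.50.
After the deductible, $3,262.50 − $2,775 = $487.50 remains.
$487.50 ≤ $39,849, so the limit doesn't bind; insurer pays $487.50.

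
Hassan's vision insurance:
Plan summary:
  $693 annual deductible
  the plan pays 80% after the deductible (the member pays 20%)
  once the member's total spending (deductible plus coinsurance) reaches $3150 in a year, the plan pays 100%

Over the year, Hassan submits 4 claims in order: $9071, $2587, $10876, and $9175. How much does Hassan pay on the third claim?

$264

#1 ($9071): deductible takes $693, $8378 remains; 20% of $8378 = $1675.60. Member pays $2368.60; OOP now $2368.60.
#2 ($2587): deductible already satisfied, so member's share is 20% × $2587 = $517.40. Cost to member: $517.40. OOP to date $2886.
#3 ($10876): 20% coinsurance on $10876 = $2175.20. Adding that to $2886 gives $5061.20, past the $3150 cap; member pays only $3150 − $2886 = $264.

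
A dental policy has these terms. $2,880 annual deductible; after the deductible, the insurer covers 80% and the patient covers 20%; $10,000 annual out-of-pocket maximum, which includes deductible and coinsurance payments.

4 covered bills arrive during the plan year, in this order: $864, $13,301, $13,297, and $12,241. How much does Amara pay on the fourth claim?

$2,203.60

Claim 1 ($864): all of it applies to the deductible. Patient owes $864 (running OOP $864).
Claim 2 ($13,301): $2,016 to deductible, leaving $11,285; patient's 20% is $2,257. Patient owes $4,273 (running OOP $5,137).
Claim 3 ($13,297): deductible already satisfied, so patient's share is 20% × $13,297 = $2,659.40. Cost to patient: $2,659.40. OOP to date $7,796.40.
Claim 4 ($12,241): deductible already satisfied, so patient's share is 20% × $12,241 = $2,448.20. OOP would hit $10,244.60 > $10,000, so the cap limits the patient to $10,000 − $7,796.40 = $2,203.60.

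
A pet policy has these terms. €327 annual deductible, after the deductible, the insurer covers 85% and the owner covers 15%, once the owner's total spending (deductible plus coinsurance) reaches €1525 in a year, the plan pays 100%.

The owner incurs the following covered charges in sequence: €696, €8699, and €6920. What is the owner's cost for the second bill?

Bill 1, €696: deductible takes €327, €369 remains; owner's 15% is €55.35. Owner owes €382.35 (running OOP €382.35).
Bill 2, €8699: deductible met; 15% of €8699 = €1304.85. OOP would hit €1687.20 > €1525, so the cap limits the owner to €1525 − €382.35 = €1142.65.

€1142.65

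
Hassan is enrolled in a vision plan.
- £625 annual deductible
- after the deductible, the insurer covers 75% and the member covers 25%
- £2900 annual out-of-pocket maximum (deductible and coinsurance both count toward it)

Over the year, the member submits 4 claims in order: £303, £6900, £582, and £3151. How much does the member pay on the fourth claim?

£485

Claim 1 (£303): all of it applies to the deductible. Member owes £303 (running OOP £303).
Claim 2 (£6900): deductible takes £322, £6578 remains; member's 25% is £1644.50. Member pays £1966.50; OOP now £2269.50.
Claim 3 (£582): 25% coinsurance on £582 = £145.50. Member owes £145.50 (running OOP £2415).
Claim 4 (£3151): 25% coinsurance on £3151 = £787.75. Adding that to £2415 gives £3202.75, past the £2900 cap; member pays only £2900 − £2415 = £485.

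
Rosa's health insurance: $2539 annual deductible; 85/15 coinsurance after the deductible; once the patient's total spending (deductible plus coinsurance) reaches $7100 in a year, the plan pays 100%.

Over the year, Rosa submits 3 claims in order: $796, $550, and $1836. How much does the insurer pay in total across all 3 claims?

$546.55

Claim 1 ($796): all of it applies to the deductible. Patient pays $796; OOP now $796. Insurer: $796 − $796 = $0.
Claim 2 ($550): all of it applies to the deductible. Patient owes $550 (running OOP $1346). Plan pays $550 − $550 = $0.
Claim 3 ($1836): deductible takes $1193, $643 remains; 15% of $643 = $96.45. Patient pays $1289.45; OOP now $2635.45. Insurer: $1836 − $1289.45 = $546.55.
Insurer total: $0 + $0 + $546.55 = $546.55.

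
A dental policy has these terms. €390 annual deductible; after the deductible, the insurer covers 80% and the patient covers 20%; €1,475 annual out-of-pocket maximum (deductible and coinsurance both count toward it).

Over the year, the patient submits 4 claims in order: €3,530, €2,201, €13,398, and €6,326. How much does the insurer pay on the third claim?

€13,381.20

Claim 1 — €3,530: €390 to deductible, leaving €3,140; patient's 20% is €628. Cost to patient: €1,018. OOP to date €1,018. Plan pays €3,530 − €1,018 = €2,512.
Claim 2 — €2,201: 20% coinsurance on €2,201 = €440.20. Patient owes €440.20 (running OOP €1,458.20). Plan pays €2,201 − €440.20 = €1,760.80.
Claim 3 — €13,398: 20% coinsurance on €13,398 = €2,679.60. OOP would hit €4,137.80 > €1,475, so the cap limits the patient to €1,475 − €1,458.20 = €16.80. Plan pays €13,398 − €16.80 = €13,381.20.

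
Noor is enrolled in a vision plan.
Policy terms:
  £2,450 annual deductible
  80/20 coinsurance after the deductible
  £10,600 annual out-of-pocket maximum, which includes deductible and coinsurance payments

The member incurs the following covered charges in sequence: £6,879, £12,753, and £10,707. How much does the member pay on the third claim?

£2,141.40

Claim 1 — £6,879: deductible takes £2,450, £4,429 remains; coinsurance £4,429 × 20% = £885.80. Member pays £3,335.80; OOP now £3,335.80.
Claim 2 — £12,753: deductible met; 20% of £12,753 = £2,550.60. Member pays £2,550.60; OOP now £5,886.40.
Claim 3 — £10,707: deductible already satisfied, so member's share is 20% × £10,707 = £2,141.40. Cost to member: £2,141.40. OOP to date £8,027.80.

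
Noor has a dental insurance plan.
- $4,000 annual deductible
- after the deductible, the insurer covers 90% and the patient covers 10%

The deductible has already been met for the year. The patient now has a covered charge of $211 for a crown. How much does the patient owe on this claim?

$21.10

The deductible is already satisfied, so the full bill goes to coinsurance.
Patient's 10% share of $211 is $21.10.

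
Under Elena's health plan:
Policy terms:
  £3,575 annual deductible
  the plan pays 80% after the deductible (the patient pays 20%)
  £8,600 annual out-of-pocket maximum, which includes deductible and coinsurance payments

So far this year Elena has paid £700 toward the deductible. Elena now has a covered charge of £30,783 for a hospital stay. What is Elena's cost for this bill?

£7,900

Deductible still to meet: £3,575 − £700 = £2,875.
The remaining £27,908 (= £30,783 − £2,875) moves to coinsurance.
20% of £27,908 = £5,581.60 falls to the patient.
That puts the patient's cost at £2,875 + £5,581.60 = £8,456.60 before any cap.
Adding £8,456.60 to the £700 already spent would give £9,156.60, which exceeds the £8,600 cap; the patient pays just £8,600 − £700 = £7,900.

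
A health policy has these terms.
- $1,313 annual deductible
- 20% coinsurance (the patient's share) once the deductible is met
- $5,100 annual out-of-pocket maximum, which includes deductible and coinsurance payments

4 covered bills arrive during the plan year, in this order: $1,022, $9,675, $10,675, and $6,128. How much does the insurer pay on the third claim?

$8,764.80

Bill 1, $1,022: fully absorbed by the deductible. Patient owes $1,022 (running OOP $1,022). Insurer: $1,022 − $1,022 = $0.
Bill 2, $9,675: deductible takes $291, $9,384 remains; 20% of $9,384 = $1,876.80. Patient pays $2,167.80; OOP now $3,189.80. Insurer: $9,675 − $2,167.80 = $7,507.20.
Bill 3, $10,675: deductible already satisfied, so patient's share is 20% × $10,675 = $2,135. OOP would hit $5,324.80 > $5,100, so the cap limits the patient to $5,100 − $3,189.80 = $1,910.20. Plan pays $10,675 − $1,910.20 = $8,764.80.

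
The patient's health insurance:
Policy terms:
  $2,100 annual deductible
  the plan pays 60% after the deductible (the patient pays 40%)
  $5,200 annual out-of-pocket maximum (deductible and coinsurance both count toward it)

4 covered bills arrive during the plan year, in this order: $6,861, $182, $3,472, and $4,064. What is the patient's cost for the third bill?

Claim 1 — $6,861: $2,100 to deductible, leaving $4,761; coinsurance $4,761 × 40% = $1,904.40. Patient owes $4,004.40 (running OOP $4,004.40).
Claim 2 — $182: deductible met; 40% of $182 = $72.80. Patient pays $72.80; OOP now $4,077.20.
Claim 3 — $3,472: deductible already satisfied, so patient's share is 40% × $3,472 = $1,388.80. That would push OOP to $5,466, over the $5,200 cap, so patient pays $5,200 − $4,077.20 = $1,122.80.

$1,122.80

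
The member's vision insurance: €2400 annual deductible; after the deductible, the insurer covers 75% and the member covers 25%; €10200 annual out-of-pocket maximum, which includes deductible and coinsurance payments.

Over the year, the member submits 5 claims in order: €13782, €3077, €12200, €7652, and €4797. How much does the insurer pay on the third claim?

Bill 1, €13782: €2400 finishes the deductible; €11382 goes to coinsurance; coinsurance €11382 × 25% = €2845.50. Member owes €5245.50 (running OOP €5245.50). Plan pays €13782 − €5245.50 = €8536.50.
Bill 2, €3077: 25% coinsurance on €3077 = €769.25. Member pays €769.25; OOP now €6014.75. Insurer: €3077 − €769.25 = €2307.75.
Bill 3, €12200: deductible met; 25% of €12200 = €3050. Member owes €3050 (running OOP €9064.75). Plan pays €12200 − €3050 = €9150.

€9150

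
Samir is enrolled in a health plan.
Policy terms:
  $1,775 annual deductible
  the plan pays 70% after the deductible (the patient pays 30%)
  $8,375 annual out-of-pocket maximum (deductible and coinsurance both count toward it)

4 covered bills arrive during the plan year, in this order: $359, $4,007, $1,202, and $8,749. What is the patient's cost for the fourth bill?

Claim 1 ($359): all of it applies to the deductible. Patient pays $359; OOP now $359.
Claim 2 ($4,007): $1,416 to deductible, leaving $2,591; coinsurance $2,591 × 30% = $777.30. Patient pays $2,193.30; OOP now $2,552.30.
Claim 3 ($1,202): deductible met; 30% of $1,202 = $360.60. Patient owes $360.60 (running OOP $2,912.90).
Claim 4 ($8,749): deductible met; 30% of $8,749 = $2,624.70. Patient owes $2,624.70 (running OOP $5,537.60).

$2,624.70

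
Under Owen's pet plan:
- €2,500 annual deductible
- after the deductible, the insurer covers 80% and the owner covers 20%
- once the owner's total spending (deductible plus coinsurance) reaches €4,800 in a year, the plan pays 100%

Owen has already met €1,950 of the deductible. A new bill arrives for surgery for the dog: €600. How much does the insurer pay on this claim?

€40

€1,950 of the €2,500 deductible is already met, leaving €550.
That leaves €600 − €550 = €50 for coinsurance.
Coinsurance: €50 × 20% = €10.
That puts the owner's cost at €550 + €10 = €560 before any cap.
Total out-of-pocket so far would be €1,950 + €560 = €2,510, below the €4,800 cap — no reduction.
The plan picks up €600 − €560 = €40.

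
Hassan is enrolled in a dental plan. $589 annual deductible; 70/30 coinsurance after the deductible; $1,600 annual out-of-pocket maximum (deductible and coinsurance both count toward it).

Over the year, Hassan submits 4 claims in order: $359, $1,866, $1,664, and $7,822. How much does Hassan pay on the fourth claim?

$21

Claim 1 ($359): all of it applies to the deductible. Patient owes $359 (running OOP $359).
Claim 2 ($1,866): $230 finishes the deductible; $1,636 goes to coinsurance; coinsurance $1,636 × 30% = $490.80. Cost to patient: $720.80. OOP to date $1,079.80.
Claim 3 ($1,664): deductible met; 30% of $1,664 = $499.20. Cost to patient: $499.20. OOP to date $1,579.
Claim 4 ($7,822): deductible met; 30% of $7,822 = $2,346.60. OOP would hit $3,925.60 > $1,600, so the cap limits the patient to $1,600 − $1,579 = $21.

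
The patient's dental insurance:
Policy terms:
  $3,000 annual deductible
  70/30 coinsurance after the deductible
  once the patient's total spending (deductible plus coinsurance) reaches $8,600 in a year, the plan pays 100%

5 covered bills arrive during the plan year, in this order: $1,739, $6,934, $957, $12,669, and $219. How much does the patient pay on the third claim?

Claim 1 — $1,739: all of it applies to the deductible. Patient owes $1,739 (running OOP $1,739).
Claim 2 — $6,934: $1,261 finishes the deductible; $5,673 goes to coinsurance; patient's 30% is $1,701.90. Cost to patient: $2,962.90. OOP to date $4,701.90.
Claim 3 — $957: deductible met; 30% of $957 = $287.10. Cost to patient: $287.10. OOP to date $4,989.

$287.10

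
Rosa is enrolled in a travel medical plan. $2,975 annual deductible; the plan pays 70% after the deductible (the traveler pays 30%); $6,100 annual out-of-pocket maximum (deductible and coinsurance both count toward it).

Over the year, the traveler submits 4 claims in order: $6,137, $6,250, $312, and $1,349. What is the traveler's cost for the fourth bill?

Bill 1, $6,137: deductible takes $2,975, $3,162 remains; 30% of $3,162 = $948.60. Traveler owes $3,923.60 (running OOP $3,923.60).
Bill 2, $6,250: deductible already satisfied, so traveler's share is 30% × $6,250 = $1,875. Cost to traveler: $1,875. OOP to date $5,798.60.
Bill 3, $312: deductible met; 30% of $312 = $93.60. Traveler pays $93.60; OOP now $5,892.20.
Bill 4, $1,349: deductible already satisfied, so traveler's share is 30% × $1,349 = $404.70. Adding that to $5,892.20 gives $6,296.90, past the $6,100 cap; traveler pays only $6,100 − $5,892.20 = $207.80.

$207.80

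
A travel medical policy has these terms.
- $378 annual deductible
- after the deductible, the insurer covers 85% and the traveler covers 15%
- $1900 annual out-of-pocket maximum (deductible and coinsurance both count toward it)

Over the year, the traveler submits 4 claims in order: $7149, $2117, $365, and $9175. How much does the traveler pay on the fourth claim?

Claim 1 ($7149): deductible takes $378, $6771 remains; 15% of $6771 = $1015.65. Cost to traveler: $1393.65. OOP to date $1393.65.
Claim 2 ($2117): deductible met; 15% of $2117 = $317.55. Traveler pays $317.55; OOP now $1711.20.
Claim 3 ($365): deductible already satisfied, so traveler's share is 15% × $365 = $54.75. Traveler pays $54.75; OOP now $1765.95.
Claim 4 ($9175): 15% coinsurance on $9175 = $1376.25. That would push OOP to $3142.20, over the $1900 cap, so traveler pays $1900 − $1765.95 = $134.05.

$134.05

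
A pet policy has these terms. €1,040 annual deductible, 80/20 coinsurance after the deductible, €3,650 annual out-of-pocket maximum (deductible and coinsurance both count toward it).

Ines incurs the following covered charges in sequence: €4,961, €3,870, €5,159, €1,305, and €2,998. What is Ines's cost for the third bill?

Bill 1, €4,961: deductible takes €1,040, €3,921 remains; 20% of €3,921 = €784.20. Cost to owner: €1,824.20. OOP to date €1,824.20.
Bill 2, €3,870: 20% coinsurance on €3,870 = €774. Owner pays €774; OOP now €2,598.20.
Bill 3, €5,159: 20% coinsurance on €5,159 = €1,031.80. Cost to owner: €1,031.80. OOP to date €3,630.

€1,031.80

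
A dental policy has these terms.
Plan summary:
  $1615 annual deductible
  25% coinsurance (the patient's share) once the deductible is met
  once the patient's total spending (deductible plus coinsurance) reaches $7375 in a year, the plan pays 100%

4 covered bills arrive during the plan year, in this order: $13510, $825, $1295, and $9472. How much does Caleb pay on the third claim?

$323.75

Bill 1, $13510: $1615 finishes the deductible; $11895 goes to coinsurance; patient's 25% is $2973.75. Cost to patient: $4588.75. OOP to date $4588.75.
Bill 2, $825: deductible met; 25% of $825 = $206.25. Patient pays $206.25; OOP now $4795.
Bill 3, $1295: deductible met; 25% of $1295 = $323.75. Patient owes $323.75 (running OOP $5118.75).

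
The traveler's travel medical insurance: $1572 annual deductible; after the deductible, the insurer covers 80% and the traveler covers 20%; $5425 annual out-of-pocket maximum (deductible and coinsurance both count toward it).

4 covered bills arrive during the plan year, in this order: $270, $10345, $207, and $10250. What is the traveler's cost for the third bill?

Bill 1, $270: fully absorbed by the deductible. Cost to traveler: $270. OOP to date $270.
Bill 2, $10345: $1302 to deductible, leaving $9043; 20% of $9043 = $1808.60. Traveler pays $3110.60; OOP now $3380.60.
Bill 3, $207: 20% coinsurance on $207 = $41.40. Cost to traveler: $41.40. OOP to date $3422.

$41.40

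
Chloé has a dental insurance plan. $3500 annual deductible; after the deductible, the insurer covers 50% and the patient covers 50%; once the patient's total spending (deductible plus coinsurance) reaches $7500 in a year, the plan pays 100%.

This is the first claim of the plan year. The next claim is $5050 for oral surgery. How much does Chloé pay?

Nothing has been paid toward the $3500 deductible, so the first $3500 of this charge is applied there.
The remaining $1550 (= $5050 − $3500) moves to coinsurance.
Coinsurance: $1550 × 50% = $775.
So the patient owes $3500 + $775 = $4275 before any cap.
Year-to-date out-of-pocket becomes $0 + $4275 = $4275, still under the $7500 maximum, so no cap applies.

$4275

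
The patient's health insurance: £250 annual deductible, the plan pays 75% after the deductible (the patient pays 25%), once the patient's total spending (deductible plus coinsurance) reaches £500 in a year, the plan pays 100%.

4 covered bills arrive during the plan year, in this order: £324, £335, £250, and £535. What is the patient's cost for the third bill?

£62.50

Claim 1 (£324): £250 finishes the deductible; £74 goes to coinsurance; 25% of £74 = £18.50. Patient pays £268.50; OOP now £268.50.
Claim 2 (£335): deductible met; 25% of £335 = £83.75. Patient owes £83.75 (running OOP £352.25).
Claim 3 (£250): deductible already satisfied, so patient's share is 25% × £250 = £62.50. Cost to patient: £62.50. OOP to date £414.75.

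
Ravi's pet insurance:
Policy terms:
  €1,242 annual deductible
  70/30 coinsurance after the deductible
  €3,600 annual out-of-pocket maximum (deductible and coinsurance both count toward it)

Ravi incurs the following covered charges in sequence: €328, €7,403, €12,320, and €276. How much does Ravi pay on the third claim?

€411.30

#1 (€328): all of it applies to the deductible. Cost to owner: €328. OOP to date €328.
#2 (€7,403): €914 to deductible, leaving €6,489; owner's 30% is €1,946.70. Owner pays €2,860.70; OOP now €3,188.70.
#3 (€12,320): deductible already satisfied, so owner's share is 30% × €12,320 = €3,696. OOP would hit €6,884.70 > €3,600, so the cap limits the owner to €3,600 − €3,188.70 = €411.30.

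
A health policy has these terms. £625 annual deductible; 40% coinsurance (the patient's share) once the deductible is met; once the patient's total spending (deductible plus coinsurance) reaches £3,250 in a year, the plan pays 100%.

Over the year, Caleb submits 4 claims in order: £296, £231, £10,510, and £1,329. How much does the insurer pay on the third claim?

#1 (£296): entire amount goes to the deductible. Patient owes £296 (running OOP £296). Plan pays £296 − £296 = £0.
#2 (£231): entire amount goes to the deductible. Patient pays £231; OOP now £527. Insurer: £231 − £231 = £0.
#3 (£10,510): £98 finishes the deductible; £10,412 goes to coinsurance; 40% of £10,412 = £4,164.80. Together that's £98 + £4,164.80 = £4,262.80. Adding that to £527 gives £4,789.80, past the £3,250 cap; patient pays only £3,250 − £527 = £2,723. Plan pays £10,510 − £2,723 = £7,787.

£7,787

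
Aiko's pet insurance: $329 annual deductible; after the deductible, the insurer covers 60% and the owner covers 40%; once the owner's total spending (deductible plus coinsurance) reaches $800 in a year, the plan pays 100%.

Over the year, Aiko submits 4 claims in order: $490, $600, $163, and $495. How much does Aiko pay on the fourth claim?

$101.40

Bill 1, $490: $329 to deductible, leaving $161; owner's 40% is $64.40. Owner pays $393.40; OOP now $393.40.
Bill 2, $600: deductible already satisfied, so owner's share is 40% × $600 = $240. Owner owes $240 (running OOP $633.40).
Bill 3, $163: deductible already satisfied, so owner's share is 40% × $163 = $65.20. Owner owes $65.20 (running OOP $698.60).
Bill 4, $495: 40% coinsurance on $495 = $198. OOP would hit $896.60 > $800, so the cap limits the owner to $800 − $698.60 = $101.40.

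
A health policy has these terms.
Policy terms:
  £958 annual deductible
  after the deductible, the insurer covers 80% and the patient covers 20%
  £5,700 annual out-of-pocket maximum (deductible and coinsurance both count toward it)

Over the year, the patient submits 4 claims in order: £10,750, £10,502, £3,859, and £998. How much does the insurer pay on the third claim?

£3,175.80

Claim 1 — £10,750: £958 to deductible, leaving £9,792; patient's 20% is £1,958.40. Patient pays £2,916.40; OOP now £2,916.40. Plan pays £10,750 − £2,916.40 = £7,833.60.
Claim 2 — £10,502: deductible met; 20% of £10,502 = £2,100.40. Patient pays £2,100.40; OOP now £5,016.80. Insurer: £10,502 − £2,100.40 = £8,401.60.
Claim 3 — £3,859: 20% coinsurance on £3,859 = £771.80. OOP would hit £5,788.60 > £5,700, so the cap limits the patient to £5,700 − £5,016.80 = £683.20. Plan pays £3,859 − £683.20 = £3,175.80.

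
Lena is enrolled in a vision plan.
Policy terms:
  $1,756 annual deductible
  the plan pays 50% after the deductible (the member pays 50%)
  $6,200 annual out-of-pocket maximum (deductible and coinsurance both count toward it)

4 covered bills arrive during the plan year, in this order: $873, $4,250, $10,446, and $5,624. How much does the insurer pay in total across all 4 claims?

$14,993

Claim 1 ($873): fully absorbed by the deductible. Member owes $873 (running OOP $873). Plan pays $873 − $873 = $0.
Claim 2 ($4,250): deductible takes $883, $3,367 remains; coinsurance $3,367 × 50% = $1,683.50. Member owes $2,566.50 (running OOP $3,439.50). Plan pays $4,250 − $2,566.50 = $1,683.50.
Claim 3 ($10,446): deductible met; 50% of $10,446 = $5,223. That would push OOP to $8,662.50, over the $6,200 cap, so member pays $6,200 − $3,439.50 = $2,760.50. Plan pays $10,446 − $2,760.50 = $7,685.50.
Claim 4 ($5,624): deductible met; 50% of $5,624 = $2,812. OOP would hit $9,012 > $6,200, so the cap limits the member to $6,200 − $6,200 = $0. Insurer: $5,624 − $0 = $5,624.
Insurer total = bills − member's total = $21,193 − $6,200 = $14,993.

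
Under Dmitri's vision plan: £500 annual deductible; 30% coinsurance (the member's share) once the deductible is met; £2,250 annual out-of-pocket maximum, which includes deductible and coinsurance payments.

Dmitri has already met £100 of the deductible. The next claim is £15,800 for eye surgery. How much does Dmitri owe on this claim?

£2,150

£100 of the £500 deductible is already met, leaving £400.
The remaining £15,400 (= £15,800 − £400) moves to coinsurance.
30% of £15,400 = £4,620 falls to the member.
Member responsibility before any cap: £400 + £4,620 = £5,020.
Year-to-date out-of-pocket would reach £100 + £5,020 = £5,120, above the £2,250 maximum, so the member pays only £2,250 − £100 = £2,150.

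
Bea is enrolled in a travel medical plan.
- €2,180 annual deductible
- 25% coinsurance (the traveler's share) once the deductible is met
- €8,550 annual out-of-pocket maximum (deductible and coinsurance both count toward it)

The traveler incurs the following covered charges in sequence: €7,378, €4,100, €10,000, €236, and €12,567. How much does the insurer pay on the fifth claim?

Claim 1 — €7,378: deductible takes €2,180, €5,198 remains; 25% of €5,198 = €1,299.50. Traveler pays €3,479.50; OOP now €3,479.50. Plan pays €7,378 − €3,479.50 = €3,898.50.
Claim 2 — €4,100: 25% coinsurance on €4,100 = €1,025. Traveler owes €1,025 (running OOP €4,504.50). Plan pays €4,100 − €1,025 = €3,075.
Claim 3 — €10,000: deductible already satisfied, so traveler's share is 25% × €10,000 = €2,500. Cost to traveler: €2,500. OOP to date €7,004.50. Insurer: €10,000 − €2,500 = €7,500.
Claim 4 — €236: 25% coinsurance on €236 = €59. Traveler pays €59; OOP now €7,063.50. Plan pays €236 − €59 = €177.
Claim 5 — €12,567: deductible met; 25% of €12,567 = €3,141.75. That would push OOP to €10,205.25, over the €8,550 cap, so traveler pays €8,550 − €7,063.50 = €1,486.50. Insurer: €12,567 − €1,486.50 = €11,080.50.

€11,080.50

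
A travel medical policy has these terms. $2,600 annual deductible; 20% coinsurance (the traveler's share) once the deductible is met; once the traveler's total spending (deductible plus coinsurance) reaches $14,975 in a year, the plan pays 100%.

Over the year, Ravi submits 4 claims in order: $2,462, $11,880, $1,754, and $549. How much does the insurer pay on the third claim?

$1,403.20

Claim 1 ($2,462): all of it applies to the deductible. Cost to traveler: $2,462. OOP to date $2,462. Insurer: $2,462 − $2,462 = $0.
Claim 2 ($11,880): deductible takes $138, $11,742 remains; coinsurance $11,742 × 20% = $2,348.40. Traveler pays $2,486.40; OOP now $4,948.40. Plan pays $11,880 − $2,486.40 = $9,393.60.
Claim 3 ($1,754): deductible already satisfied, so traveler's share is 20% × $1,754 = $350.80. Traveler owes $350.80 (running OOP $5,299.20). Plan pays $1,754 − $350.80 = $1,403.20.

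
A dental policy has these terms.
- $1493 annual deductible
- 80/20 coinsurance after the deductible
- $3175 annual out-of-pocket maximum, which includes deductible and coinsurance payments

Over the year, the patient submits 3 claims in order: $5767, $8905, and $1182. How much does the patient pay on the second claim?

Claim 1 ($5767): $1493 to deductible, leaving $4274; 20% of $4274 = $854.80. Cost to patient: $2347.80. OOP to date $2347.80.
Claim 2 ($8905): 20% coinsurance on $8905 = $1781. Adding that to $2347.80 gives $4128.80, past the $3175 cap; patient pays only $3175 − $2347.80 = $827.20.

$827.20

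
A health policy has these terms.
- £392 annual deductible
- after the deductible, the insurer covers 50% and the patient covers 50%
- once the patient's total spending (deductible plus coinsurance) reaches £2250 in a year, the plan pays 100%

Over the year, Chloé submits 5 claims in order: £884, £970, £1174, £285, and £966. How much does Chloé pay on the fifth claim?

£397.50

Claim 1 — £884: £392 finishes the deductible; £492 goes to coinsurance; 50% of £492 = £246. Patient pays £638; OOP now £638.
Claim 2 — £970: deductible met; 50% of £970 = £485. Cost to patient: £485. OOP to date £1123.
Claim 3 — £1174: deductible already satisfied, so patient's share is 50% × £1174 = £587. Patient pays £587; OOP now £1710.
Claim 4 — £285: deductible already satisfied, so patient's share is 50% × £285 = £142.50. Cost to patient: £142.50. OOP to date £1852.50.
Claim 5 — £966: 50% coinsurance on £966 = £483. OOP would hit £2335.50 > £2250, so the cap limits the patient to £2250 − £1852.50 = £397.50.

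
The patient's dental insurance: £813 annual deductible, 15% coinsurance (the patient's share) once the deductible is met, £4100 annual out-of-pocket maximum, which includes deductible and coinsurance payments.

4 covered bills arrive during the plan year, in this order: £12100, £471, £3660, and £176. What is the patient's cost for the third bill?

£549

Claim 1 (£12100): deductible takes £813, £11287 remains; coinsurance £11287 × 15% = £1693.05. Patient pays £2506.05; OOP now £2506.05.
Claim 2 (£471): deductible met; 15% of £471 = £70.65. Patient owes £70.65 (running OOP £2576.70).
Claim 3 (£3660): deductible already satisfied, so patient's share is 15% × £3660 = £549. Cost to patient: £549. OOP to date £3125.70.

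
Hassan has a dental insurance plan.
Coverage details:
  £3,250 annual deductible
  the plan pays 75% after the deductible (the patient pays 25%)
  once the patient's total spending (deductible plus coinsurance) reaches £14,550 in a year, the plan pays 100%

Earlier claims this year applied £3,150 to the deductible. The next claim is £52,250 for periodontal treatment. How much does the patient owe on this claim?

£11,400

Remaining deductible: £3,250 − £3,150 = £100.
That leaves £52,250 − £100 = £52,150 for coinsurance.
25% of £52,150 = £13,037.50 falls to the patient.
So the patient owes £100 + £13,037.50 = £13,137.50 before any cap.
That would bring total out-of-pocket to £16,287.50, past the £14,550 cap. The patient is capped at £14,550 − £3,150 = £11,400 on this claim.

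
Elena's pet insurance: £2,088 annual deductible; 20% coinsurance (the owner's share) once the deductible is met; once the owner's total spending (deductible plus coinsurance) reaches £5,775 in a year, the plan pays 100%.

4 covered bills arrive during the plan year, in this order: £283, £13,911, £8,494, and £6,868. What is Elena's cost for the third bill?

£1,265.80

#1 (£283): fully absorbed by the deductible. Owner owes £283 (running OOP £283).
#2 (£13,911): £1,805 to deductible, leaving £12,106; owner's 20% is £2,421.20. Cost to owner: £4,226.20. OOP to date £4,509.20.
#3 (£8,494): 20% coinsurance on £8,494 = £1,698.80. Adding that to £4,509.20 gives £6,208, past the £5,775 cap; owner pays only £5,775 − £4,509.20 = £1,265.80.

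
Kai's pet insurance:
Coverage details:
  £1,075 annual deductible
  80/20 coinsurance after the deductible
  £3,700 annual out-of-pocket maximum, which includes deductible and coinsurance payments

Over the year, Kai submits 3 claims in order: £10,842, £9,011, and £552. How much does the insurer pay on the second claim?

#1 (£10,842): £1,075 to deductible, leaving £9,767; 20% of £9,767 = £1,953.40. Owner owes £3,028.40 (running OOP £3,028.40). Plan pays £10,842 − £3,028.40 = £7,813.60.
#2 (£9,011): deductible met; 20% of £9,011 = £1,802.20. OOP would hit £4,830.60 > £3,700, so the cap limits the owner to £3,700 − £3,028.40 = £671.60. Insurer: £9,011 − £671.60 = £8,339.40.

£8,339.40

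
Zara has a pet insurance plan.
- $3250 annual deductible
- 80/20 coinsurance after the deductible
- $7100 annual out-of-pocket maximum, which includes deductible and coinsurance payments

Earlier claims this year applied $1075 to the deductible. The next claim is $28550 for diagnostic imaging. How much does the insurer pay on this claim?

$22525

Remaining deductible: $3250 − $1075 = $2175.
After the $2175 deductible portion, $28550 − $2175 = $26375 is subject to coinsurance.
20% of $26375 = $5275 falls to the owner.
Owner responsibility before any cap: $2175 + $5275 = $7450.
Adding $7450 to the $1075 already spent would give $8525, which exceeds the $7100 cap; the owner pays just $7100 − $1075 = $6025.
The plan picks up $28550 − $6025 = $22525.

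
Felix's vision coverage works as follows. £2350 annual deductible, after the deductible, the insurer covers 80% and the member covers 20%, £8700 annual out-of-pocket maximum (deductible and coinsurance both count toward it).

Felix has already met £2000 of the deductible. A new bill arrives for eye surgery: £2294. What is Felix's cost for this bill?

Remaining deductible: £2350 − £2000 = £350.
After the £350 deductible portion, £2294 − £350 = £1944 is subject to coinsurance.
Coinsurance: £1944 × 20% = £388.80.
Member responsibility before any cap: £350 + £388.80 = £738.80.
Total out-of-pocket so far would be £2000 + £738.80 = £2738.80, below the £8700 cap — no reduction.

£738.80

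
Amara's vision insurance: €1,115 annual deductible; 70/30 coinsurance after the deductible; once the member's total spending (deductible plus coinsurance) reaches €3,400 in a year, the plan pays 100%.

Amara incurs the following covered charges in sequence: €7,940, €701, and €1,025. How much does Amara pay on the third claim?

Claim 1 — €7,940: deductible takes €1,115, €6,825 remains; 30% of €6,825 = €2,047.50. Cost to member: €3,162.50. OOP to date €3,162.50.
Claim 2 — €701: 30% coinsurance on €701 = €210.30. Member pays €210.30; OOP now €3,372.80.
Claim 3 — €1,025: deductible met; 30% of €1,025 = €307.50. OOP would hit €3,680.30 > €3,400, so the cap limits the member to €3,400 − €3,372.80 = €27.20.

€27.20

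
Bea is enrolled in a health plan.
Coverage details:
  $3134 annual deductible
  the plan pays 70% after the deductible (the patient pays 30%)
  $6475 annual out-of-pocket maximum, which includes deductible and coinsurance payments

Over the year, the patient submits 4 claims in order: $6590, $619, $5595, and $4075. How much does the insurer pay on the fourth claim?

$3635

Claim 1 — $6590: $3134 to deductible, leaving $3456; coinsurance $3456 × 30% = $1036.80. Cost to patient: $4170.80. OOP to date $4170.80. Plan pays $6590 − $4170.80 = $2419.20.
Claim 2 — $619: 30% coinsurance on $619 = $185.70. Cost to patient: $185.70. OOP to date $4356.50. Insurer: $619 − $185.70 = $433.30.
Claim 3 — $5595: 30% coinsurance on $5595 = $1678.50. Patient owes $1678.50 (running OOP $6035). Insurer: $5595 − $1678.50 = $3916.50.
Claim 4 — $4075: deductible already satisfied, so patient's share is 30% × $4075 = $1222.50. OOP would hit $7257.50 > $6475, so the cap limits the patient to $6475 − $6035 = $440. Insurer: $4075 − $440 = $3635.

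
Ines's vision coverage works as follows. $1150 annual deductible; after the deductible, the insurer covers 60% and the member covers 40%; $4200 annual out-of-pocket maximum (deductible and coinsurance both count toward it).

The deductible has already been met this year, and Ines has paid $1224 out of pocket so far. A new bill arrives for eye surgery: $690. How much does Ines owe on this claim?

$276

With the deductible met, the entire $690 is subject to coinsurance.
Coinsurance: $690 × 40% = $276.
Cumulative spending $1224 + $276 = $1500 stays under the $4200 maximum.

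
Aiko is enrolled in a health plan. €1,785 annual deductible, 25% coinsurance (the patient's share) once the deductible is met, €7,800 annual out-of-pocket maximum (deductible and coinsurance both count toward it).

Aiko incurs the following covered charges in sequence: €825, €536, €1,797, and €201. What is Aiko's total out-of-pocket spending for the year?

Bill 1, €825: all of it applies to the deductible. Patient pays €825; OOP now €825.
Bill 2, €536: fully absorbed by the deductible. Patient pays €536; OOP now €1,361.
Bill 3, €1,797: deductible takes €424, €1,373 remains; coinsurance €1,373 × 25% = €343.25. Patient owes €767.25 (running OOP €2,128.25).
Bill 4, €201: deductible met; 25% of €201 = €50.25. Cost to patient: €50.25. OOP to date €2,178.50.
Summing the patient's payments: €825 + €536 + €767.25 + €50.25 = €2,178.50.

€2,178.50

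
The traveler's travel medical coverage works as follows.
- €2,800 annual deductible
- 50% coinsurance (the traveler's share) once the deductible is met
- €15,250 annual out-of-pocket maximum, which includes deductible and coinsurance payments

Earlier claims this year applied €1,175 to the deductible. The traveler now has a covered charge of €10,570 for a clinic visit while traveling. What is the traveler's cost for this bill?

€1,175 of the €2,800 deductible is already met, leaving €1,625.
After the €1,625 deductible portion, €10,570 − €1,625 = €8,945 is subject to coinsurance.
Coinsurance: €8,945 × 50% = €4,472.50.
So the traveler owes €1,625 + €4,472.50 = €6,097.50 before any cap.
Total out-of-pocket so far would be €1,175 + €6,097.50 = €7,272.50, below the €15,250 cap — no reduction.

€6,097.50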